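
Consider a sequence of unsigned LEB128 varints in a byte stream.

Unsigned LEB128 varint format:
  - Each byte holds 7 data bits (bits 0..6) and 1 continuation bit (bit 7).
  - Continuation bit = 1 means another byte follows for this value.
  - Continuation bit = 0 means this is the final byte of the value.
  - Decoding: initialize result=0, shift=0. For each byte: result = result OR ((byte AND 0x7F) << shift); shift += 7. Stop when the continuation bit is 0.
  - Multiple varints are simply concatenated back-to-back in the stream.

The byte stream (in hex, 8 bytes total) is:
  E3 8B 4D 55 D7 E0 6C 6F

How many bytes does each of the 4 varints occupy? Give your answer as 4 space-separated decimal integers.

  byte[0]=0xE3 cont=1 payload=0x63=99: acc |= 99<<0 -> acc=99 shift=7
  byte[1]=0x8B cont=1 payload=0x0B=11: acc |= 11<<7 -> acc=1507 shift=14
  byte[2]=0x4D cont=0 payload=0x4D=77: acc |= 77<<14 -> acc=1263075 shift=21 [end]
Varint 1: bytes[0:3] = E3 8B 4D -> value 1263075 (3 byte(s))
  byte[3]=0x55 cont=0 payload=0x55=85: acc |= 85<<0 -> acc=85 shift=7 [end]
Varint 2: bytes[3:4] = 55 -> value 85 (1 byte(s))
  byte[4]=0xD7 cont=1 payload=0x57=87: acc |= 87<<0 -> acc=87 shift=7
  byte[5]=0xE0 cont=1 payload=0x60=96: acc |= 96<<7 -> acc=12375 shift=14
  byte[6]=0x6C cont=0 payload=0x6C=108: acc |= 108<<14 -> acc=1781847 shift=21 [end]
Varint 3: bytes[4:7] = D7 E0 6C -> value 1781847 (3 byte(s))
  byte[7]=0x6F cont=0 payload=0x6F=111: acc |= 111<<0 -> acc=111 shift=7 [end]
Varint 4: bytes[7:8] = 6F -> value 111 (1 byte(s))

Answer: 3 1 3 1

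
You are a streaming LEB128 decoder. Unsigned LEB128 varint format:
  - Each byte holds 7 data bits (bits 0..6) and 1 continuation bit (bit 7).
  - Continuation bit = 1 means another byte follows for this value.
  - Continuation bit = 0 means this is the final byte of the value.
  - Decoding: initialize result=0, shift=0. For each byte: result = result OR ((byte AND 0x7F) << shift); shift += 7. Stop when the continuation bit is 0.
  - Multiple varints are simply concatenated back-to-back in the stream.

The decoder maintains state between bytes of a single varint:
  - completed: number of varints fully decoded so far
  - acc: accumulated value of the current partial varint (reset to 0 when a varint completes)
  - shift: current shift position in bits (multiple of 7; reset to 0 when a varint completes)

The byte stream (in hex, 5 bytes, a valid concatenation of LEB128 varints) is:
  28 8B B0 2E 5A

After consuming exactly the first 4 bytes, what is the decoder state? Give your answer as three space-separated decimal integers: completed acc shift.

byte[0]=0x28 cont=0 payload=0x28: varint #1 complete (value=40); reset -> completed=1 acc=0 shift=0
byte[1]=0x8B cont=1 payload=0x0B: acc |= 11<<0 -> completed=1 acc=11 shift=7
byte[2]=0xB0 cont=1 payload=0x30: acc |= 48<<7 -> completed=1 acc=6155 shift=14
byte[3]=0x2E cont=0 payload=0x2E: varint #2 complete (value=759819); reset -> completed=2 acc=0 shift=0

Answer: 2 0 0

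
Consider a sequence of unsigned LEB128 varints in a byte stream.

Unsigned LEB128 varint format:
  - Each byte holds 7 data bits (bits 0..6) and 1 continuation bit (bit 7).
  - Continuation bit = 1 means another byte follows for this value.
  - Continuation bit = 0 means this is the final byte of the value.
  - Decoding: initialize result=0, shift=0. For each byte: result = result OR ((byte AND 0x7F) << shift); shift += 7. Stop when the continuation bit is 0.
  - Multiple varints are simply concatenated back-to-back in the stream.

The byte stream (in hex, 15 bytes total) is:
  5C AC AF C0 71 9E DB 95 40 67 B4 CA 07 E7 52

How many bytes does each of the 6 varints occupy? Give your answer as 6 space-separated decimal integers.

  byte[0]=0x5C cont=0 payload=0x5C=92: acc |= 92<<0 -> acc=92 shift=7 [end]
Varint 1: bytes[0:1] = 5C -> value 92 (1 byte(s))
  byte[1]=0xAC cont=1 payload=0x2C=44: acc |= 44<<0 -> acc=44 shift=7
  byte[2]=0xAF cont=1 payload=0x2F=47: acc |= 47<<7 -> acc=6060 shift=14
  byte[3]=0xC0 cont=1 payload=0x40=64: acc |= 64<<14 -> acc=1054636 shift=21
  byte[4]=0x71 cont=0 payload=0x71=113: acc |= 113<<21 -> acc=238032812 shift=28 [end]
Varint 2: bytes[1:5] = AC AF C0 71 -> value 238032812 (4 byte(s))
  byte[5]=0x9E cont=1 payload=0x1E=30: acc |= 30<<0 -> acc=30 shift=7
  byte[6]=0xDB cont=1 payload=0x5B=91: acc |= 91<<7 -> acc=11678 shift=14
  byte[7]=0x95 cont=1 payload=0x15=21: acc |= 21<<14 -> acc=355742 shift=21
  byte[8]=0x40 cont=0 payload=0x40=64: acc |= 64<<21 -> acc=134573470 shift=28 [end]
Varint 3: bytes[5:9] = 9E DB 95 40 -> value 134573470 (4 byte(s))
  byte[9]=0x67 cont=0 payload=0x67=103: acc |= 103<<0 -> acc=103 shift=7 [end]
Varint 4: bytes[9:10] = 67 -> value 103 (1 byte(s))
  byte[10]=0xB4 cont=1 payload=0x34=52: acc |= 52<<0 -> acc=52 shift=7
  byte[11]=0xCA cont=1 payload=0x4A=74: acc |= 74<<7 -> acc=9524 shift=14
  byte[12]=0x07 cont=0 payload=0x07=7: acc |= 7<<14 -> acc=124212 shift=21 [end]
Varint 5: bytes[10:13] = B4 CA 07 -> value 124212 (3 byte(s))
  byte[13]=0xE7 cont=1 payload=0x67=103: acc |= 103<<0 -> acc=103 shift=7
  byte[14]=0x52 cont=0 payload=0x52=82: acc |= 82<<7 -> acc=10599 shift=14 [end]
Varint 6: bytes[13:15] = E7 52 -> value 10599 (2 byte(s))

Answer: 1 4 4 1 3 2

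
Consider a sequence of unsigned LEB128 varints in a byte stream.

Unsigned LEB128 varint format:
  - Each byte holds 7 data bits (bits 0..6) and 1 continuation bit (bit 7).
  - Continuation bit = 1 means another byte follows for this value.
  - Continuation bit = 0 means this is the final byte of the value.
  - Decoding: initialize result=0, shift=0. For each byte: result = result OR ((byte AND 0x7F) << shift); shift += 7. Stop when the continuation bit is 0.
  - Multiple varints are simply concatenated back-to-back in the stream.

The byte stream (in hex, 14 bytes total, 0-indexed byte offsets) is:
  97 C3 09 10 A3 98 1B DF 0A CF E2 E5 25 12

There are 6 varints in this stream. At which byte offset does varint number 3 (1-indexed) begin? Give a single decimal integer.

Answer: 4

Derivation:
  byte[0]=0x97 cont=1 payload=0x17=23: acc |= 23<<0 -> acc=23 shift=7
  byte[1]=0xC3 cont=1 payload=0x43=67: acc |= 67<<7 -> acc=8599 shift=14
  byte[2]=0x09 cont=0 payload=0x09=9: acc |= 9<<14 -> acc=156055 shift=21 [end]
Varint 1: bytes[0:3] = 97 C3 09 -> value 156055 (3 byte(s))
  byte[3]=0x10 cont=0 payload=0x10=16: acc |= 16<<0 -> acc=16 shift=7 [end]
Varint 2: bytes[3:4] = 10 -> value 16 (1 byte(s))
  byte[4]=0xA3 cont=1 payload=0x23=35: acc |= 35<<0 -> acc=35 shift=7
  byte[5]=0x98 cont=1 payload=0x18=24: acc |= 24<<7 -> acc=3107 shift=14
  byte[6]=0x1B cont=0 payload=0x1B=27: acc |= 27<<14 -> acc=445475 shift=21 [end]
Varint 3: bytes[4:7] = A3 98 1B -> value 445475 (3 byte(s))
  byte[7]=0xDF cont=1 payload=0x5F=95: acc |= 95<<0 -> acc=95 shift=7
  byte[8]=0x0A cont=0 payload=0x0A=10: acc |= 10<<7 -> acc=1375 shift=14 [end]
Varint 4: bytes[7:9] = DF 0A -> value 1375 (2 byte(s))
  byte[9]=0xCF cont=1 payload=0x4F=79: acc |= 79<<0 -> acc=79 shift=7
  byte[10]=0xE2 cont=1 payload=0x62=98: acc |= 98<<7 -> acc=12623 shift=14
  byte[11]=0xE5 cont=1 payload=0x65=101: acc |= 101<<14 -> acc=1667407 shift=21
  byte[12]=0x25 cont=0 payload=0x25=37: acc |= 37<<21 -> acc=79262031 shift=28 [end]
Varint 5: bytes[9:13] = CF E2 E5 25 -> value 79262031 (4 byte(s))
  byte[13]=0x12 cont=0 payload=0x12=18: acc |= 18<<0 -> acc=18 shift=7 [end]
Varint 6: bytes[13:14] = 12 -> value 18 (1 byte(s))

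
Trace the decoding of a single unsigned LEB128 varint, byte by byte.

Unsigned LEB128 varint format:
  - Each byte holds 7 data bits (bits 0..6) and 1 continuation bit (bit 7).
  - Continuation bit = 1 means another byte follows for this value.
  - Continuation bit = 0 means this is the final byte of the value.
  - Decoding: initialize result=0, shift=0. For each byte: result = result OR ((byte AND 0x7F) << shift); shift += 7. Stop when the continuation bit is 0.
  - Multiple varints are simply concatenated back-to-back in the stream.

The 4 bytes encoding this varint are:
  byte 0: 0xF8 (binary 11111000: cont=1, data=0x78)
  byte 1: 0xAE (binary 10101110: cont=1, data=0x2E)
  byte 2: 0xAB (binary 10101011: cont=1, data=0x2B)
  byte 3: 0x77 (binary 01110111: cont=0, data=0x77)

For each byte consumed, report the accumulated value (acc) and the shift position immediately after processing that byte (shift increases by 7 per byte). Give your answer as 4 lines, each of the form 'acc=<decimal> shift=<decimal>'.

byte 0=0xF8: payload=0x78=120, contrib = 120<<0 = 120; acc -> 120, shift -> 7
byte 1=0xAE: payload=0x2E=46, contrib = 46<<7 = 5888; acc -> 6008, shift -> 14
byte 2=0xAB: payload=0x2B=43, contrib = 43<<14 = 704512; acc -> 710520, shift -> 21
byte 3=0x77: payload=0x77=119, contrib = 119<<21 = 249561088; acc -> 250271608, shift -> 28

Answer: acc=120 shift=7
acc=6008 shift=14
acc=710520 shift=21
acc=250271608 shift=28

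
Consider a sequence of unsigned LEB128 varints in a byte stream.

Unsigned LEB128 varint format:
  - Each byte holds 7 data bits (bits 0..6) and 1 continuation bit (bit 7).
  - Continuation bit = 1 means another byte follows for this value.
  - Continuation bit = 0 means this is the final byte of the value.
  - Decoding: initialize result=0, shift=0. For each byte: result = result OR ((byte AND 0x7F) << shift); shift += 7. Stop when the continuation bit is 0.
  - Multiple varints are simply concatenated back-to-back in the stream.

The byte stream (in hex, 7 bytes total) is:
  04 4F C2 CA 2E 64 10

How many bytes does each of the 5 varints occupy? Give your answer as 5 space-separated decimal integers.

Answer: 1 1 3 1 1

Derivation:
  byte[0]=0x04 cont=0 payload=0x04=4: acc |= 4<<0 -> acc=4 shift=7 [end]
Varint 1: bytes[0:1] = 04 -> value 4 (1 byte(s))
  byte[1]=0x4F cont=0 payload=0x4F=79: acc |= 79<<0 -> acc=79 shift=7 [end]
Varint 2: bytes[1:2] = 4F -> value 79 (1 byte(s))
  byte[2]=0xC2 cont=1 payload=0x42=66: acc |= 66<<0 -> acc=66 shift=7
  byte[3]=0xCA cont=1 payload=0x4A=74: acc |= 74<<7 -> acc=9538 shift=14
  byte[4]=0x2E cont=0 payload=0x2E=46: acc |= 46<<14 -> acc=763202 shift=21 [end]
Varint 3: bytes[2:5] = C2 CA 2E -> value 763202 (3 byte(s))
  byte[5]=0x64 cont=0 payload=0x64=100: acc |= 100<<0 -> acc=100 shift=7 [end]
Varint 4: bytes[5:6] = 64 -> value 100 (1 byte(s))
  byte[6]=0x10 cont=0 payload=0x10=16: acc |= 16<<0 -> acc=16 shift=7 [end]
Varint 5: bytes[6:7] = 10 -> value 16 (1 byte(s))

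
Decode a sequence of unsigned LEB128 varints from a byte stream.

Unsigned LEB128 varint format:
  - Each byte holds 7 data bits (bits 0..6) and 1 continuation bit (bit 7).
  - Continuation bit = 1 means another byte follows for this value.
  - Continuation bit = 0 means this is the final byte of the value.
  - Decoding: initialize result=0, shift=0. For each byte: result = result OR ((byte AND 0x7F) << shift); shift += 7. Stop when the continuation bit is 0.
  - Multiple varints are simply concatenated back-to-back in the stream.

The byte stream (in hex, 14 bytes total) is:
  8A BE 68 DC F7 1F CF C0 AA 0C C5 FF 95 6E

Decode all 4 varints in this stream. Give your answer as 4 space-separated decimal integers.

Answer: 1711882 523228 25862223 231047109

Derivation:
  byte[0]=0x8A cont=1 payload=0x0A=10: acc |= 10<<0 -> acc=10 shift=7
  byte[1]=0xBE cont=1 payload=0x3E=62: acc |= 62<<7 -> acc=7946 shift=14
  byte[2]=0x68 cont=0 payload=0x68=104: acc |= 104<<14 -> acc=1711882 shift=21 [end]
Varint 1: bytes[0:3] = 8A BE 68 -> value 1711882 (3 byte(s))
  byte[3]=0xDC cont=1 payload=0x5C=92: acc |= 92<<0 -> acc=92 shift=7
  byte[4]=0xF7 cont=1 payload=0x77=119: acc |= 119<<7 -> acc=15324 shift=14
  byte[5]=0x1F cont=0 payload=0x1F=31: acc |= 31<<14 -> acc=523228 shift=21 [end]
Varint 2: bytes[3:6] = DC F7 1F -> value 523228 (3 byte(s))
  byte[6]=0xCF cont=1 payload=0x4F=79: acc |= 79<<0 -> acc=79 shift=7
  byte[7]=0xC0 cont=1 payload=0x40=64: acc |= 64<<7 -> acc=8271 shift=14
  byte[8]=0xAA cont=1 payload=0x2A=42: acc |= 42<<14 -> acc=696399 shift=21
  byte[9]=0x0C cont=0 payload=0x0C=12: acc |= 12<<21 -> acc=25862223 shift=28 [end]
Varint 3: bytes[6:10] = CF C0 AA 0C -> value 25862223 (4 byte(s))
  byte[10]=0xC5 cont=1 payload=0x45=69: acc |= 69<<0 -> acc=69 shift=7
  byte[11]=0xFF cont=1 payload=0x7F=127: acc |= 127<<7 -> acc=16325 shift=14
  byte[12]=0x95 cont=1 payload=0x15=21: acc |= 21<<14 -> acc=360389 shift=21
  byte[13]=0x6E cont=0 payload=0x6E=110: acc |= 110<<21 -> acc=231047109 shift=28 [end]
Varint 4: bytes[10:14] = C5 FF 95 6E -> value 231047109 (4 byte(s))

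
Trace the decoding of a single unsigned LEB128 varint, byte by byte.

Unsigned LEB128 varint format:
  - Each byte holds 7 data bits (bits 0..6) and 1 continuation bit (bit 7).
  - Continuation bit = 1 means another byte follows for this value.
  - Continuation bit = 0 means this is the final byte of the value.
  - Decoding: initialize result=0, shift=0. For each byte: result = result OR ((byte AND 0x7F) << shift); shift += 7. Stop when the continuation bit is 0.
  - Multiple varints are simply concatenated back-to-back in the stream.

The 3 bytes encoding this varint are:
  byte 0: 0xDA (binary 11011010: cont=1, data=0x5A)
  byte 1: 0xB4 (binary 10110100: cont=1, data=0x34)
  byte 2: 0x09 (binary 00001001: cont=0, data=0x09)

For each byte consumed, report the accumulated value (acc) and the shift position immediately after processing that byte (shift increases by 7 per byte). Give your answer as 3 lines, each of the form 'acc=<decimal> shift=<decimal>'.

Answer: acc=90 shift=7
acc=6746 shift=14
acc=154202 shift=21

Derivation:
byte 0=0xDA: payload=0x5A=90, contrib = 90<<0 = 90; acc -> 90, shift -> 7
byte 1=0xB4: payload=0x34=52, contrib = 52<<7 = 6656; acc -> 6746, shift -> 14
byte 2=0x09: payload=0x09=9, contrib = 9<<14 = 147456; acc -> 154202, shift -> 21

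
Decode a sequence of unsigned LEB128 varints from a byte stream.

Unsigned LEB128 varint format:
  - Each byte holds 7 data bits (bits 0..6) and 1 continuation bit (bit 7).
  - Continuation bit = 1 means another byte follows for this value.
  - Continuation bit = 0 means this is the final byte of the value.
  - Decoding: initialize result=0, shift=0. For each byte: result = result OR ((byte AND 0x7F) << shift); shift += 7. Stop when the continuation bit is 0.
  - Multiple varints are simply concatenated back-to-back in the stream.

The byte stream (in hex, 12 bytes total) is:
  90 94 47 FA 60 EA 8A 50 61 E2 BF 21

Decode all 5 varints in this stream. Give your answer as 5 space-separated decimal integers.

  byte[0]=0x90 cont=1 payload=0x10=16: acc |= 16<<0 -> acc=16 shift=7
  byte[1]=0x94 cont=1 payload=0x14=20: acc |= 20<<7 -> acc=2576 shift=14
  byte[2]=0x47 cont=0 payload=0x47=71: acc |= 71<<14 -> acc=1165840 shift=21 [end]
Varint 1: bytes[0:3] = 90 94 47 -> value 1165840 (3 byte(s))
  byte[3]=0xFA cont=1 payload=0x7A=122: acc |= 122<<0 -> acc=122 shift=7
  byte[4]=0x60 cont=0 payload=0x60=96: acc |= 96<<7 -> acc=12410 shift=14 [end]
Varint 2: bytes[3:5] = FA 60 -> value 12410 (2 byte(s))
  byte[5]=0xEA cont=1 payload=0x6A=106: acc |= 106<<0 -> acc=106 shift=7
  byte[6]=0x8A cont=1 payload=0x0A=10: acc |= 10<<7 -> acc=1386 shift=14
  byte[7]=0x50 cont=0 payload=0x50=80: acc |= 80<<14 -> acc=1312106 shift=21 [end]
Varint 3: bytes[5:8] = EA 8A 50 -> value 1312106 (3 byte(s))
  byte[8]=0x61 cont=0 payload=0x61=97: acc |= 97<<0 -> acc=97 shift=7 [end]
Varint 4: bytes[8:9] = 61 -> value 97 (1 byte(s))
  byte[9]=0xE2 cont=1 payload=0x62=98: acc |= 98<<0 -> acc=98 shift=7
  byte[10]=0xBF cont=1 payload=0x3F=63: acc |= 63<<7 -> acc=8162 shift=14
  byte[11]=0x21 cont=0 payload=0x21=33: acc |= 33<<14 -> acc=548834 shift=21 [end]
Varint 5: bytes[9:12] = E2 BF 21 -> value 548834 (3 byte(s))

Answer: 1165840 12410 1312106 97 548834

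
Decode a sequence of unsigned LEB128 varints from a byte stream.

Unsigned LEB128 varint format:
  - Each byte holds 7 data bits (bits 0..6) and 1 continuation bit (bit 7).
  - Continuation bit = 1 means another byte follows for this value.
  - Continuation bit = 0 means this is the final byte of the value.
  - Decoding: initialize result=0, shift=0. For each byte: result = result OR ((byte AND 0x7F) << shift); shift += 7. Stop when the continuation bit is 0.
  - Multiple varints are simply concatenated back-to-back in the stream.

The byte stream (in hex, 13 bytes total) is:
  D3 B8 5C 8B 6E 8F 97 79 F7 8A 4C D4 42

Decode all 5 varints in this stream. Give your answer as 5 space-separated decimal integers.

  byte[0]=0xD3 cont=1 payload=0x53=83: acc |= 83<<0 -> acc=83 shift=7
  byte[1]=0xB8 cont=1 payload=0x38=56: acc |= 56<<7 -> acc=7251 shift=14
  byte[2]=0x5C cont=0 payload=0x5C=92: acc |= 92<<14 -> acc=1514579 shift=21 [end]
Varint 1: bytes[0:3] = D3 B8 5C -> value 1514579 (3 byte(s))
  byte[3]=0x8B cont=1 payload=0x0B=11: acc |= 11<<0 -> acc=11 shift=7
  byte[4]=0x6E cont=0 payload=0x6E=110: acc |= 110<<7 -> acc=14091 shift=14 [end]
Varint 2: bytes[3:5] = 8B 6E -> value 14091 (2 byte(s))
  byte[5]=0x8F cont=1 payload=0x0F=15: acc |= 15<<0 -> acc=15 shift=7
  byte[6]=0x97 cont=1 payload=0x17=23: acc |= 23<<7 -> acc=2959 shift=14
  byte[7]=0x79 cont=0 payload=0x79=121: acc |= 121<<14 -> acc=1985423 shift=21 [end]
Varint 3: bytes[5:8] = 8F 97 79 -> value 1985423 (3 byte(s))
  byte[8]=0xF7 cont=1 payload=0x77=119: acc |= 119<<0 -> acc=119 shift=7
  byte[9]=0x8A cont=1 payload=0x0A=10: acc |= 10<<7 -> acc=1399 shift=14
  byte[10]=0x4C cont=0 payload=0x4C=76: acc |= 76<<14 -> acc=1246583 shift=21 [end]
Varint 4: bytes[8:11] = F7 8A 4C -> value 1246583 (3 byte(s))
  byte[11]=0xD4 cont=1 payload=0x54=84: acc |= 84<<0 -> acc=84 shift=7
  byte[12]=0x42 cont=0 payload=0x42=66: acc |= 66<<7 -> acc=8532 shift=14 [end]
Varint 5: bytes[11:13] = D4 42 -> value 8532 (2 byte(s))

Answer: 1514579 14091 1985423 1246583 8532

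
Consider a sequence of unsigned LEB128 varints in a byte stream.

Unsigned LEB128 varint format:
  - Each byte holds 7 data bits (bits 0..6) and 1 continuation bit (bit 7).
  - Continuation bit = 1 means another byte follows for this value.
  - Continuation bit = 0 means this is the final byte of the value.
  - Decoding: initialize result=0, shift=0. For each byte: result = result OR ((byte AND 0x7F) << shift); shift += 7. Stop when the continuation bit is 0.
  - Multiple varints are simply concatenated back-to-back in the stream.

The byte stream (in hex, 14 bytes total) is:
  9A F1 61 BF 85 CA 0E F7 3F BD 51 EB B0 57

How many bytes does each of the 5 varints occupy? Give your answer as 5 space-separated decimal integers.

  byte[0]=0x9A cont=1 payload=0x1A=26: acc |= 26<<0 -> acc=26 shift=7
  byte[1]=0xF1 cont=1 payload=0x71=113: acc |= 113<<7 -> acc=14490 shift=14
  byte[2]=0x61 cont=0 payload=0x61=97: acc |= 97<<14 -> acc=1603738 shift=21 [end]
Varint 1: bytes[0:3] = 9A F1 61 -> value 1603738 (3 byte(s))
  byte[3]=0xBF cont=1 payload=0x3F=63: acc |= 63<<0 -> acc=63 shift=7
  byte[4]=0x85 cont=1 payload=0x05=5: acc |= 5<<7 -> acc=703 shift=14
  byte[5]=0xCA cont=1 payload=0x4A=74: acc |= 74<<14 -> acc=1213119 shift=21
  byte[6]=0x0E cont=0 payload=0x0E=14: acc |= 14<<21 -> acc=30573247 shift=28 [end]
Varint 2: bytes[3:7] = BF 85 CA 0E -> value 30573247 (4 byte(s))
  byte[7]=0xF7 cont=1 payload=0x77=119: acc |= 119<<0 -> acc=119 shift=7
  byte[8]=0x3F cont=0 payload=0x3F=63: acc |= 63<<7 -> acc=8183 shift=14 [end]
Varint 3: bytes[7:9] = F7 3F -> value 8183 (2 byte(s))
  byte[9]=0xBD cont=1 payload=0x3D=61: acc |= 61<<0 -> acc=61 shift=7
  byte[10]=0x51 cont=0 payload=0x51=81: acc |= 81<<7 -> acc=10429 shift=14 [end]
Varint 4: bytes[9:11] = BD 51 -> value 10429 (2 byte(s))
  byte[11]=0xEB cont=1 payload=0x6B=107: acc |= 107<<0 -> acc=107 shift=7
  byte[12]=0xB0 cont=1 payload=0x30=48: acc |= 48<<7 -> acc=6251 shift=14
  byte[13]=0x57 cont=0 payload=0x57=87: acc |= 87<<14 -> acc=1431659 shift=21 [end]
Varint 5: bytes[11:14] = EB B0 57 -> value 1431659 (3 byte(s))

Answer: 3 4 2 2 3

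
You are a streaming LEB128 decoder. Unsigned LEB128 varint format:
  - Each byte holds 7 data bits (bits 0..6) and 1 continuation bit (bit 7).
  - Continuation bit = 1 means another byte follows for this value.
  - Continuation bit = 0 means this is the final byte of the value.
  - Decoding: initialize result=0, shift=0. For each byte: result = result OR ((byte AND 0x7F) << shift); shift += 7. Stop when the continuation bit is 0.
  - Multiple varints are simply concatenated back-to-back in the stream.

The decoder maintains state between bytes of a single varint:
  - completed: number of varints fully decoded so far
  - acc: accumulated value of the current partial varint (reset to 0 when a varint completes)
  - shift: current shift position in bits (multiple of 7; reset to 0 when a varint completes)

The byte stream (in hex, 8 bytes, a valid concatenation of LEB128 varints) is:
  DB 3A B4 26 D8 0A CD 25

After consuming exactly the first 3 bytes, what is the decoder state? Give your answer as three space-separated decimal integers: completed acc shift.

Answer: 1 52 7

Derivation:
byte[0]=0xDB cont=1 payload=0x5B: acc |= 91<<0 -> completed=0 acc=91 shift=7
byte[1]=0x3A cont=0 payload=0x3A: varint #1 complete (value=7515); reset -> completed=1 acc=0 shift=0
byte[2]=0xB4 cont=1 payload=0x34: acc |= 52<<0 -> completed=1 acc=52 shift=7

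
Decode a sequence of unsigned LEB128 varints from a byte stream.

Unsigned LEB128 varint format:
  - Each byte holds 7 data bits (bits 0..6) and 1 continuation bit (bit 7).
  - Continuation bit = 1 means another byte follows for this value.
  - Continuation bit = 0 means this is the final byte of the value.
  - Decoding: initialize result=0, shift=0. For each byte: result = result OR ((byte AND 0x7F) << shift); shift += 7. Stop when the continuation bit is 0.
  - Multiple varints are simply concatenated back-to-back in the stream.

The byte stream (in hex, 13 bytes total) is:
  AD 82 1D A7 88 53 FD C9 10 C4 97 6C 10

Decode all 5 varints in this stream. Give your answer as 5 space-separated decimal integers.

  byte[0]=0xAD cont=1 payload=0x2D=45: acc |= 45<<0 -> acc=45 shift=7
  byte[1]=0x82 cont=1 payload=0x02=2: acc |= 2<<7 -> acc=301 shift=14
  byte[2]=0x1D cont=0 payload=0x1D=29: acc |= 29<<14 -> acc=475437 shift=21 [end]
Varint 1: bytes[0:3] = AD 82 1D -> value 475437 (3 byte(s))
  byte[3]=0xA7 cont=1 payload=0x27=39: acc |= 39<<0 -> acc=39 shift=7
  byte[4]=0x88 cont=1 payload=0x08=8: acc |= 8<<7 -> acc=1063 shift=14
  byte[5]=0x53 cont=0 payload=0x53=83: acc |= 83<<14 -> acc=1360935 shift=21 [end]
Varint 2: bytes[3:6] = A7 88 53 -> value 1360935 (3 byte(s))
  byte[6]=0xFD cont=1 payload=0x7D=125: acc |= 125<<0 -> acc=125 shift=7
  byte[7]=0xC9 cont=1 payload=0x49=73: acc |= 73<<7 -> acc=9469 shift=14
  byte[8]=0x10 cont=0 payload=0x10=16: acc |= 16<<14 -> acc=271613 shift=21 [end]
Varint 3: bytes[6:9] = FD C9 10 -> value 271613 (3 byte(s))
  byte[9]=0xC4 cont=1 payload=0x44=68: acc |= 68<<0 -> acc=68 shift=7
  byte[10]=0x97 cont=1 payload=0x17=23: acc |= 23<<7 -> acc=3012 shift=14
  byte[11]=0x6C cont=0 payload=0x6C=108: acc |= 108<<14 -> acc=1772484 shift=21 [end]
Varint 4: bytes[9:12] = C4 97 6C -> value 1772484 (3 byte(s))
  byte[12]=0x10 cont=0 payload=0x10=16: acc |= 16<<0 -> acc=16 shift=7 [end]
Varint 5: bytes[12:13] = 10 -> value 16 (1 byte(s))

Answer: 475437 1360935 271613 1772484 16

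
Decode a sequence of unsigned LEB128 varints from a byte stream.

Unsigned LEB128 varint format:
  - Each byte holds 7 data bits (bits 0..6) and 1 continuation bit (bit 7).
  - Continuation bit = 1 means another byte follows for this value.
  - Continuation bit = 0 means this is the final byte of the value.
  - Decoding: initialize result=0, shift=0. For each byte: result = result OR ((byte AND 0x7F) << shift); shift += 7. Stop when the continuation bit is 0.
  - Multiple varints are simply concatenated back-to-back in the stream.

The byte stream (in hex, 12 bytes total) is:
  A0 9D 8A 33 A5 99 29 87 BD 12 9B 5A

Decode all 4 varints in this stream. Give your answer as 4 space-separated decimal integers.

Answer: 107122336 674981 302727 11547

Derivation:
  byte[0]=0xA0 cont=1 payload=0x20=32: acc |= 32<<0 -> acc=32 shift=7
  byte[1]=0x9D cont=1 payload=0x1D=29: acc |= 29<<7 -> acc=3744 shift=14
  byte[2]=0x8A cont=1 payload=0x0A=10: acc |= 10<<14 -> acc=167584 shift=21
  byte[3]=0x33 cont=0 payload=0x33=51: acc |= 51<<21 -> acc=107122336 shift=28 [end]
Varint 1: bytes[0:4] = A0 9D 8A 33 -> value 107122336 (4 byte(s))
  byte[4]=0xA5 cont=1 payload=0x25=37: acc |= 37<<0 -> acc=37 shift=7
  byte[5]=0x99 cont=1 payload=0x19=25: acc |= 25<<7 -> acc=3237 shift=14
  byte[6]=0x29 cont=0 payload=0x29=41: acc |= 41<<14 -> acc=674981 shift=21 [end]
Varint 2: bytes[4:7] = A5 99 29 -> value 674981 (3 byte(s))
  byte[7]=0x87 cont=1 payload=0x07=7: acc |= 7<<0 -> acc=7 shift=7
  byte[8]=0xBD cont=1 payload=0x3D=61: acc |= 61<<7 -> acc=7815 shift=14
  byte[9]=0x12 cont=0 payload=0x12=18: acc |= 18<<14 -> acc=302727 shift=21 [end]
Varint 3: bytes[7:10] = 87 BD 12 -> value 302727 (3 byte(s))
  byte[10]=0x9B cont=1 payload=0x1B=27: acc |= 27<<0 -> acc=27 shift=7
  byte[11]=0x5A cont=0 payload=0x5A=90: acc |= 90<<7 -> acc=11547 shift=14 [end]
Varint 4: bytes[10:12] = 9B 5A -> value 11547 (2 byte(s))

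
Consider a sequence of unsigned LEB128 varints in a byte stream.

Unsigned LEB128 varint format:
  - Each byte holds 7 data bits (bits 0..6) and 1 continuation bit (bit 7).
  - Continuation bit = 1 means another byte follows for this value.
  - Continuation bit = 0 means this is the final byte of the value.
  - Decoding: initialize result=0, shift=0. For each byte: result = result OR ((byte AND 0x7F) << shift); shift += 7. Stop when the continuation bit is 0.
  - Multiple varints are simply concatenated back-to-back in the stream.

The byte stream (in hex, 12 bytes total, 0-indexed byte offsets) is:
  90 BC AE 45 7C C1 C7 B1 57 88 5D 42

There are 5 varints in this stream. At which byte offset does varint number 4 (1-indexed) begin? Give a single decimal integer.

  byte[0]=0x90 cont=1 payload=0x10=16: acc |= 16<<0 -> acc=16 shift=7
  byte[1]=0xBC cont=1 payload=0x3C=60: acc |= 60<<7 -> acc=7696 shift=14
  byte[2]=0xAE cont=1 payload=0x2E=46: acc |= 46<<14 -> acc=761360 shift=21
  byte[3]=0x45 cont=0 payload=0x45=69: acc |= 69<<21 -> acc=145464848 shift=28 [end]
Varint 1: bytes[0:4] = 90 BC AE 45 -> value 145464848 (4 byte(s))
  byte[4]=0x7C cont=0 payload=0x7C=124: acc |= 124<<0 -> acc=124 shift=7 [end]
Varint 2: bytes[4:5] = 7C -> value 124 (1 byte(s))
  byte[5]=0xC1 cont=1 payload=0x41=65: acc |= 65<<0 -> acc=65 shift=7
  byte[6]=0xC7 cont=1 payload=0x47=71: acc |= 71<<7 -> acc=9153 shift=14
  byte[7]=0xB1 cont=1 payload=0x31=49: acc |= 49<<14 -> acc=811969 shift=21
  byte[8]=0x57 cont=0 payload=0x57=87: acc |= 87<<21 -> acc=183264193 shift=28 [end]
Varint 3: bytes[5:9] = C1 C7 B1 57 -> value 183264193 (4 byte(s))
  byte[9]=0x88 cont=1 payload=0x08=8: acc |= 8<<0 -> acc=8 shift=7
  byte[10]=0x5D cont=0 payload=0x5D=93: acc |= 93<<7 -> acc=11912 shift=14 [end]
Varint 4: bytes[9:11] = 88 5D -> value 11912 (2 byte(s))
  byte[11]=0x42 cont=0 payload=0x42=66: acc |= 66<<0 -> acc=66 shift=7 [end]
Varint 5: bytes[11:12] = 42 -> value 66 (1 byte(s))

Answer: 9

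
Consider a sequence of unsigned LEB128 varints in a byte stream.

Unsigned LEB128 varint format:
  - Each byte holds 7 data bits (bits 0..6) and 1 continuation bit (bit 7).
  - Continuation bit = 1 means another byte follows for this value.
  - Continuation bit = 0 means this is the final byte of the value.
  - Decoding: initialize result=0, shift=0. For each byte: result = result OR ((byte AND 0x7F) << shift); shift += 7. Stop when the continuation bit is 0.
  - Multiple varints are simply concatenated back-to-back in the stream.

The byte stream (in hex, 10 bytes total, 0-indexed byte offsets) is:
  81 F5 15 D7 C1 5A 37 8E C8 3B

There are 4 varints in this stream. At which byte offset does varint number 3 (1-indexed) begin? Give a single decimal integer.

  byte[0]=0x81 cont=1 payload=0x01=1: acc |= 1<<0 -> acc=1 shift=7
  byte[1]=0xF5 cont=1 payload=0x75=117: acc |= 117<<7 -> acc=14977 shift=14
  byte[2]=0x15 cont=0 payload=0x15=21: acc |= 21<<14 -> acc=359041 shift=21 [end]
Varint 1: bytes[0:3] = 81 F5 15 -> value 359041 (3 byte(s))
  byte[3]=0xD7 cont=1 payload=0x57=87: acc |= 87<<0 -> acc=87 shift=7
  byte[4]=0xC1 cont=1 payload=0x41=65: acc |= 65<<7 -> acc=8407 shift=14
  byte[5]=0x5A cont=0 payload=0x5A=90: acc |= 90<<14 -> acc=1482967 shift=21 [end]
Varint 2: bytes[3:6] = D7 C1 5A -> value 1482967 (3 byte(s))
  byte[6]=0x37 cont=0 payload=0x37=55: acc |= 55<<0 -> acc=55 shift=7 [end]
Varint 3: bytes[6:7] = 37 -> value 55 (1 byte(s))
  byte[7]=0x8E cont=1 payload=0x0E=14: acc |= 14<<0 -> acc=14 shift=7
  byte[8]=0xC8 cont=1 payload=0x48=72: acc |= 72<<7 -> acc=9230 shift=14
  byte[9]=0x3B cont=0 payload=0x3B=59: acc |= 59<<14 -> acc=975886 shift=21 [end]
Varint 4: bytes[7:10] = 8E C8 3B -> value 975886 (3 byte(s))

Answer: 6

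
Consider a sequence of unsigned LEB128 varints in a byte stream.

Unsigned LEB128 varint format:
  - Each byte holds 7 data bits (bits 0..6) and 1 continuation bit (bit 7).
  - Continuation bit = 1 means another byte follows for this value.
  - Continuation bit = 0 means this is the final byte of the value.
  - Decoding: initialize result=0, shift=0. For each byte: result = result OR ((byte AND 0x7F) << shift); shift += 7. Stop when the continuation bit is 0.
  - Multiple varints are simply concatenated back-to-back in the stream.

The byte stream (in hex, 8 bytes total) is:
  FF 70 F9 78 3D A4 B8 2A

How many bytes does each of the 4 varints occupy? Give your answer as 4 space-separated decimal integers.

  byte[0]=0xFF cont=1 payload=0x7F=127: acc |= 127<<0 -> acc=127 shift=7
  byte[1]=0x70 cont=0 payload=0x70=112: acc |= 112<<7 -> acc=14463 shift=14 [end]
Varint 1: bytes[0:2] = FF 70 -> value 14463 (2 byte(s))
  byte[2]=0xF9 cont=1 payload=0x79=121: acc |= 121<<0 -> acc=121 shift=7
  byte[3]=0x78 cont=0 payload=0x78=120: acc |= 120<<7 -> acc=15481 shift=14 [end]
Varint 2: bytes[2:4] = F9 78 -> value 15481 (2 byte(s))
  byte[4]=0x3D cont=0 payload=0x3D=61: acc |= 61<<0 -> acc=61 shift=7 [end]
Varint 3: bytes[4:5] = 3D -> value 61 (1 byte(s))
  byte[5]=0xA4 cont=1 payload=0x24=36: acc |= 36<<0 -> acc=36 shift=7
  byte[6]=0xB8 cont=1 payload=0x38=56: acc |= 56<<7 -> acc=7204 shift=14
  byte[7]=0x2A cont=0 payload=0x2A=42: acc |= 42<<14 -> acc=695332 shift=21 [end]
Varint 4: bytes[5:8] = A4 B8 2A -> value 695332 (3 byte(s))

Answer: 2 2 1 3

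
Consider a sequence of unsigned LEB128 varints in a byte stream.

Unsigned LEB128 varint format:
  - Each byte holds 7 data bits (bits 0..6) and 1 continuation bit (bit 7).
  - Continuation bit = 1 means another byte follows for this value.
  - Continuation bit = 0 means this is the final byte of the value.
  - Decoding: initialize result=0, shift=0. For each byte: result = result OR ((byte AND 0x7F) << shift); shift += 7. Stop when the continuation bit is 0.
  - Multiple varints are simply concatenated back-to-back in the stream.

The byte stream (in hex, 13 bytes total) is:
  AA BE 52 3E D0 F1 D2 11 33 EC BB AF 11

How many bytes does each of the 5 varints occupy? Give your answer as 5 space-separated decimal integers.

  byte[0]=0xAA cont=1 payload=0x2A=42: acc |= 42<<0 -> acc=42 shift=7
  byte[1]=0xBE cont=1 payload=0x3E=62: acc |= 62<<7 -> acc=7978 shift=14
  byte[2]=0x52 cont=0 payload=0x52=82: acc |= 82<<14 -> acc=1351466 shift=21 [end]
Varint 1: bytes[0:3] = AA BE 52 -> value 1351466 (3 byte(s))
  byte[3]=0x3E cont=0 payload=0x3E=62: acc |= 62<<0 -> acc=62 shift=7 [end]
Varint 2: bytes[3:4] = 3E -> value 62 (1 byte(s))
  byte[4]=0xD0 cont=1 payload=0x50=80: acc |= 80<<0 -> acc=80 shift=7
  byte[5]=0xF1 cont=1 payload=0x71=113: acc |= 113<<7 -> acc=14544 shift=14
  byte[6]=0xD2 cont=1 payload=0x52=82: acc |= 82<<14 -> acc=1358032 shift=21
  byte[7]=0x11 cont=0 payload=0x11=17: acc |= 17<<21 -> acc=37009616 shift=28 [end]
Varint 3: bytes[4:8] = D0 F1 D2 11 -> value 37009616 (4 byte(s))
  byte[8]=0x33 cont=0 payload=0x33=51: acc |= 51<<0 -> acc=51 shift=7 [end]
Varint 4: bytes[8:9] = 33 -> value 51 (1 byte(s))
  byte[9]=0xEC cont=1 payload=0x6C=108: acc |= 108<<0 -> acc=108 shift=7
  byte[10]=0xBB cont=1 payload=0x3B=59: acc |= 59<<7 -> acc=7660 shift=14
  byte[11]=0xAF cont=1 payload=0x2F=47: acc |= 47<<14 -> acc=777708 shift=21
  byte[12]=0x11 cont=0 payload=0x11=17: acc |= 17<<21 -> acc=36429292 shift=28 [end]
Varint 5: bytes[9:13] = EC BB AF 11 -> value 36429292 (4 byte(s))

Answer: 3 1 4 1 4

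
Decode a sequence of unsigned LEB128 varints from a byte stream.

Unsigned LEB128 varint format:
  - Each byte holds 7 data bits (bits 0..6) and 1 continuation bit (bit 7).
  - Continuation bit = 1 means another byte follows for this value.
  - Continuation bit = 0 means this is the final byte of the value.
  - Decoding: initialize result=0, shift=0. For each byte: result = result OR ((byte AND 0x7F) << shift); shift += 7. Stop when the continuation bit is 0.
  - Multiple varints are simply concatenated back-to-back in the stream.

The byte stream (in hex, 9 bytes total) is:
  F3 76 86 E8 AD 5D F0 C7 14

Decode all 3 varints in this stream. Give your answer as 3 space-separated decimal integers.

Answer: 15219 195785734 336880

Derivation:
  byte[0]=0xF3 cont=1 payload=0x73=115: acc |= 115<<0 -> acc=115 shift=7
  byte[1]=0x76 cont=0 payload=0x76=118: acc |= 118<<7 -> acc=15219 shift=14 [end]
Varint 1: bytes[0:2] = F3 76 -> value 15219 (2 byte(s))
  byte[2]=0x86 cont=1 payload=0x06=6: acc |= 6<<0 -> acc=6 shift=7
  byte[3]=0xE8 cont=1 payload=0x68=104: acc |= 104<<7 -> acc=13318 shift=14
  byte[4]=0xAD cont=1 payload=0x2D=45: acc |= 45<<14 -> acc=750598 shift=21
  byte[5]=0x5D cont=0 payload=0x5D=93: acc |= 93<<21 -> acc=195785734 shift=28 [end]
Varint 2: bytes[2:6] = 86 E8 AD 5D -> value 195785734 (4 byte(s))
  byte[6]=0xF0 cont=1 payload=0x70=112: acc |= 112<<0 -> acc=112 shift=7
  byte[7]=0xC7 cont=1 payload=0x47=71: acc |= 71<<7 -> acc=9200 shift=14
  byte[8]=0x14 cont=0 payload=0x14=20: acc |= 20<<14 -> acc=336880 shift=21 [end]
Varint 3: bytes[6:9] = F0 C7 14 -> value 336880 (3 byte(s))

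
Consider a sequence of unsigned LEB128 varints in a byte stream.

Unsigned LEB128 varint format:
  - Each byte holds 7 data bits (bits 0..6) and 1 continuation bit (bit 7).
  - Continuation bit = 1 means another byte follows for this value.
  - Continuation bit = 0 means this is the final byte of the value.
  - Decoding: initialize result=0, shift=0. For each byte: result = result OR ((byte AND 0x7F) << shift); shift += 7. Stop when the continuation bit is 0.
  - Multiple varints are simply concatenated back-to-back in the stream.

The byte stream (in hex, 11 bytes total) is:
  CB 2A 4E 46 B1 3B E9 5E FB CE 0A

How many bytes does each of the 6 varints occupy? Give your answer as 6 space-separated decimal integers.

  byte[0]=0xCB cont=1 payload=0x4B=75: acc |= 75<<0 -> acc=75 shift=7
  byte[1]=0x2A cont=0 payload=0x2A=42: acc |= 42<<7 -> acc=5451 shift=14 [end]
Varint 1: bytes[0:2] = CB 2A -> value 5451 (2 byte(s))
  byte[2]=0x4E cont=0 payload=0x4E=78: acc |= 78<<0 -> acc=78 shift=7 [end]
Varint 2: bytes[2:3] = 4E -> value 78 (1 byte(s))
  byte[3]=0x46 cont=0 payload=0x46=70: acc |= 70<<0 -> acc=70 shift=7 [end]
Varint 3: bytes[3:4] = 46 -> value 70 (1 byte(s))
  byte[4]=0xB1 cont=1 payload=0x31=49: acc |= 49<<0 -> acc=49 shift=7
  byte[5]=0x3B cont=0 payload=0x3B=59: acc |= 59<<7 -> acc=7601 shift=14 [end]
Varint 4: bytes[4:6] = B1 3B -> value 7601 (2 byte(s))
  byte[6]=0xE9 cont=1 payload=0x69=105: acc |= 105<<0 -> acc=105 shift=7
  byte[7]=0x5E cont=0 payload=0x5E=94: acc |= 94<<7 -> acc=12137 shift=14 [end]
Varint 5: bytes[6:8] = E9 5E -> value 12137 (2 byte(s))
  byte[8]=0xFB cont=1 payload=0x7B=123: acc |= 123<<0 -> acc=123 shift=7
  byte[9]=0xCE cont=1 payload=0x4E=78: acc |= 78<<7 -> acc=10107 shift=14
  byte[10]=0x0A cont=0 payload=0x0A=10: acc |= 10<<14 -> acc=173947 shift=21 [end]
Varint 6: bytes[8:11] = FB CE 0A -> value 173947 (3 byte(s))

Answer: 2 1 1 2 2 3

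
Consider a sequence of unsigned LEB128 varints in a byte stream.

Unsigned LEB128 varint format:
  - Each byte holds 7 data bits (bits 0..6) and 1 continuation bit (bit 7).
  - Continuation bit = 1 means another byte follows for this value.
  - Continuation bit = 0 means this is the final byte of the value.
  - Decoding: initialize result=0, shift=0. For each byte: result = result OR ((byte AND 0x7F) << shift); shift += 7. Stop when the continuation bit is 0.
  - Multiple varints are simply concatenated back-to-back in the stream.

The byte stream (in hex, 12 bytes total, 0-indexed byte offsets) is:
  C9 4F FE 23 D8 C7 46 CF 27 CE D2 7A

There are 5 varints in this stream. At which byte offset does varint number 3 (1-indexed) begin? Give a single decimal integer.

  byte[0]=0xC9 cont=1 payload=0x49=73: acc |= 73<<0 -> acc=73 shift=7
  byte[1]=0x4F cont=0 payload=0x4F=79: acc |= 79<<7 -> acc=10185 shift=14 [end]
Varint 1: bytes[0:2] = C9 4F -> value 10185 (2 byte(s))
  byte[2]=0xFE cont=1 payload=0x7E=126: acc |= 126<<0 -> acc=126 shift=7
  byte[3]=0x23 cont=0 payload=0x23=35: acc |= 35<<7 -> acc=4606 shift=14 [end]
Varint 2: bytes[2:4] = FE 23 -> value 4606 (2 byte(s))
  byte[4]=0xD8 cont=1 payload=0x58=88: acc |= 88<<0 -> acc=88 shift=7
  byte[5]=0xC7 cont=1 payload=0x47=71: acc |= 71<<7 -> acc=9176 shift=14
  byte[6]=0x46 cont=0 payload=0x46=70: acc |= 70<<14 -> acc=1156056 shift=21 [end]
Varint 3: bytes[4:7] = D8 C7 46 -> value 1156056 (3 byte(s))
  byte[7]=0xCF cont=1 payload=0x4F=79: acc |= 79<<0 -> acc=79 shift=7
  byte[8]=0x27 cont=0 payload=0x27=39: acc |= 39<<7 -> acc=5071 shift=14 [end]
Varint 4: bytes[7:9] = CF 27 -> value 5071 (2 byte(s))
  byte[9]=0xCE cont=1 payload=0x4E=78: acc |= 78<<0 -> acc=78 shift=7
  byte[10]=0xD2 cont=1 payload=0x52=82: acc |= 82<<7 -> acc=10574 shift=14
  byte[11]=0x7A cont=0 payload=0x7A=122: acc |= 122<<14 -> acc=2009422 shift=21 [end]
Varint 5: bytes[9:12] = CE D2 7A -> value 2009422 (3 byte(s))

Answer: 4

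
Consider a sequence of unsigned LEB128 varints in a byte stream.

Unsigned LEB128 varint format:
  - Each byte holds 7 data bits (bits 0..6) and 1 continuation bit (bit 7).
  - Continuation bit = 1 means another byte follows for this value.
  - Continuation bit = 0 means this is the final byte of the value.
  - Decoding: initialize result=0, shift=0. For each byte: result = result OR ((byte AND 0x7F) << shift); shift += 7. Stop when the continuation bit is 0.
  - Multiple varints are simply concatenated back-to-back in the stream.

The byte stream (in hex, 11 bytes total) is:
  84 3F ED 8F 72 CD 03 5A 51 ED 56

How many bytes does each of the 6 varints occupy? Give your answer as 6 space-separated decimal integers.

  byte[0]=0x84 cont=1 payload=0x04=4: acc |= 4<<0 -> acc=4 shift=7
  byte[1]=0x3F cont=0 payload=0x3F=63: acc |= 63<<7 -> acc=8068 shift=14 [end]
Varint 1: bytes[0:2] = 84 3F -> value 8068 (2 byte(s))
  byte[2]=0xED cont=1 payload=0x6D=109: acc |= 109<<0 -> acc=109 shift=7
  byte[3]=0x8F cont=1 payload=0x0F=15: acc |= 15<<7 -> acc=2029 shift=14
  byte[4]=0x72 cont=0 payload=0x72=114: acc |= 114<<14 -> acc=1869805 shift=21 [end]
Varint 2: bytes[2:5] = ED 8F 72 -> value 1869805 (3 byte(s))
  byte[5]=0xCD cont=1 payload=0x4D=77: acc |= 77<<0 -> acc=77 shift=7
  byte[6]=0x03 cont=0 payload=0x03=3: acc |= 3<<7 -> acc=461 shift=14 [end]
Varint 3: bytes[5:7] = CD 03 -> value 461 (2 byte(s))
  byte[7]=0x5A cont=0 payload=0x5A=90: acc |= 90<<0 -> acc=90 shift=7 [end]
Varint 4: bytes[7:8] = 5A -> value 90 (1 byte(s))
  byte[8]=0x51 cont=0 payload=0x51=81: acc |= 81<<0 -> acc=81 shift=7 [end]
Varint 5: bytes[8:9] = 51 -> value 81 (1 byte(s))
  byte[9]=0xED cont=1 payload=0x6D=109: acc |= 109<<0 -> acc=109 shift=7
  byte[10]=0x56 cont=0 payload=0x56=86: acc |= 86<<7 -> acc=11117 shift=14 [end]
Varint 6: bytes[9:11] = ED 56 -> value 11117 (2 byte(s))

Answer: 2 3 2 1 1 2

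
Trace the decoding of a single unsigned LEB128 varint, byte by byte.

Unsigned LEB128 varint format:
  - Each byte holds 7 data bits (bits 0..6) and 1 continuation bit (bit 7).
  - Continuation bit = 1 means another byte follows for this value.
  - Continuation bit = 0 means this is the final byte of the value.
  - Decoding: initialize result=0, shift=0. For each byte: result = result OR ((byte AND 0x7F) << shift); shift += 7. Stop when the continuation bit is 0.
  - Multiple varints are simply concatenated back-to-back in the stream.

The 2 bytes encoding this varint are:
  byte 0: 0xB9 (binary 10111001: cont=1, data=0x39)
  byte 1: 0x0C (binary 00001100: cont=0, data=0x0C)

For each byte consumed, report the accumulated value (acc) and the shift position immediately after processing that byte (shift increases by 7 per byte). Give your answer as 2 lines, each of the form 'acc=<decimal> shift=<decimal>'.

Answer: acc=57 shift=7
acc=1593 shift=14

Derivation:
byte 0=0xB9: payload=0x39=57, contrib = 57<<0 = 57; acc -> 57, shift -> 7
byte 1=0x0C: payload=0x0C=12, contrib = 12<<7 = 1536; acc -> 1593, shift -> 14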